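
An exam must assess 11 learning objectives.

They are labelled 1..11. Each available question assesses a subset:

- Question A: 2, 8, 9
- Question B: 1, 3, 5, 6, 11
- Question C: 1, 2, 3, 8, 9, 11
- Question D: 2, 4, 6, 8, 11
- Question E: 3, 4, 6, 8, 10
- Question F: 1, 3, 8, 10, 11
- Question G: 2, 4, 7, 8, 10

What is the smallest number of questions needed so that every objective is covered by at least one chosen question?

3

Take {A, B, G}. Their union is {1, 2, 3, 4, 5, 6, 7, 8, 9, 10, 11}, which is all 11 objectives.
Only B contains 5, so B is forced; the remaining 6 objectives need at least 2 more questions (each remaining question adds at most 5) — so at least 3 questions are needed, and 3 is optimal.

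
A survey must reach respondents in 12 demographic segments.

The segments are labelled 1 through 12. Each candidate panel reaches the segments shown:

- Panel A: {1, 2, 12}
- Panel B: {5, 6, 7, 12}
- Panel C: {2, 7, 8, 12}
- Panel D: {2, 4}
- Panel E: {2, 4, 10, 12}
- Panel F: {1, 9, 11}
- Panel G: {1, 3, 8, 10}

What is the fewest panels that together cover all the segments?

Take {B, D, F, G}. Their union is {1, 2, 3, 4, 5, 6, 7, 8, 9, 10, 11, 12}, which is all 12 segments.
Only F contains 9, so F is forced; the remaining 9 segments need at least 3 more panels (each remaining panel adds at most 4) — so at least 4 panels are needed, and 4 is optimal.

4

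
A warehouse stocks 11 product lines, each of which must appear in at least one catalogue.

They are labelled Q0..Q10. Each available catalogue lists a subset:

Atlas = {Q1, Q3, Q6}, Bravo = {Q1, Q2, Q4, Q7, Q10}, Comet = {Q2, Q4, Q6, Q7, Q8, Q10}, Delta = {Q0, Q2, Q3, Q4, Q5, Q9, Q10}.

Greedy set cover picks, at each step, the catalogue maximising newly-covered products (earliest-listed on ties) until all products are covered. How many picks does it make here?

Greedy: pick Delta (covers 7 new) → pick Comet (covers 3 new) → pick Atlas (covers 1 new). Total picks: 3.

3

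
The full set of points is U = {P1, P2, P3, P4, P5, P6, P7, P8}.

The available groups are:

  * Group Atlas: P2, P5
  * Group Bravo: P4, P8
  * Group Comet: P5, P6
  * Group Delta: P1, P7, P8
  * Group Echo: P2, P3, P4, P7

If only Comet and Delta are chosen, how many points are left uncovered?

3

Union of Comet, Delta = {P1, P5, P6, P7, P8}.
Not covered: P2, P3, P4 — 3 points.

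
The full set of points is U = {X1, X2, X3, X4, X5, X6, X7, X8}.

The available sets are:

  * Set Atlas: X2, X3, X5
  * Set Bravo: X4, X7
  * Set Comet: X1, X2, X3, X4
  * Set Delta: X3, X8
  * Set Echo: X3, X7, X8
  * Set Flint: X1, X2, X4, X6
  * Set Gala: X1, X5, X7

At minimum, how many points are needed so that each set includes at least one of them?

3

H = {X3, X4, X5} meets every set (each contains at least one member of H), and |H| = 3.
No choice of 2 points meets every set, so 3 is the minimum.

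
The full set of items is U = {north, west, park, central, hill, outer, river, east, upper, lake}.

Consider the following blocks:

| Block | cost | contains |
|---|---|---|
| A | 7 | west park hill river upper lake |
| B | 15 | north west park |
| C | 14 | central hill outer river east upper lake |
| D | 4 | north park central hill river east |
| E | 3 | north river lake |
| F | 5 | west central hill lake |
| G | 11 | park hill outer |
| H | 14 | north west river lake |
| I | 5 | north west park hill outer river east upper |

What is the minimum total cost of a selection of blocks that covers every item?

F, I together cover every item (F ∪ I = {north, west, park, central, hill, outer, river, east, upper, lake}); total cost 5 + 5 = 10.
No covering selection has total cost below 10.

10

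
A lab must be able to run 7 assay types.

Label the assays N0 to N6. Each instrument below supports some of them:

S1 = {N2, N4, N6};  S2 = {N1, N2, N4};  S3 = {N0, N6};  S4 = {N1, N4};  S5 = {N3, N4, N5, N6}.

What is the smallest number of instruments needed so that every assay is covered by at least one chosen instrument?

3

S2 and S3 and S5 together: S2 ∪ S3 ∪ S5 = {N0, N1, N2, N3, N4, N5, N6} — every assay is covered.
Only S3 contains N0, so S3 is forced; the remaining 5 assays need at least 2 more instruments (each remaining instrument adds at most 3) — so at least 3 instruments are needed, and 3 is optimal.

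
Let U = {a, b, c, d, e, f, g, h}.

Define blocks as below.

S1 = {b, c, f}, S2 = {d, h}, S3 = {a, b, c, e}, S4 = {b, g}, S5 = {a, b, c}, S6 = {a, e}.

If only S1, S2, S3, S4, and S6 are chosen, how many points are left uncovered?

Union of S1, S2, S3, S4, S6 = {a, b, c, d, e, f, g, h} — that's every point, so 0 are uncovered.

0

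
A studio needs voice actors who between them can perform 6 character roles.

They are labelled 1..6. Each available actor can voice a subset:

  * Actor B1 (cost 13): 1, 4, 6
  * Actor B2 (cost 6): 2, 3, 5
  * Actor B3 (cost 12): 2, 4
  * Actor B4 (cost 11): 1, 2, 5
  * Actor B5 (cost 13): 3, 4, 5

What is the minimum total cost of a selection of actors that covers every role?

19

B1, B2 together cover every role (B1 ∪ B2 = {1, 2, 3, 4, 5, 6}); total cost 13 + 6 = 19.
No covering selection has total cost below 19.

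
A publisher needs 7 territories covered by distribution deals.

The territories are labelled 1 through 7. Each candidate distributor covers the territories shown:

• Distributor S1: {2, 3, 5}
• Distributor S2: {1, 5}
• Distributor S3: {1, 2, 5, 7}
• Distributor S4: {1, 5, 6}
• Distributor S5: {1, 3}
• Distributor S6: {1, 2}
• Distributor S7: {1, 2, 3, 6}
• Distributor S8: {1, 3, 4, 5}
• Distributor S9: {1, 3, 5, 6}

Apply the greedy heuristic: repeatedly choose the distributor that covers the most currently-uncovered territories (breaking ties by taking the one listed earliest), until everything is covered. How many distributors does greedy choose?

Greedy: pick S3 (covers 4 new) → pick S7 (covers 2 new) → pick S8 (covers 1 new). Total picks: 3.

3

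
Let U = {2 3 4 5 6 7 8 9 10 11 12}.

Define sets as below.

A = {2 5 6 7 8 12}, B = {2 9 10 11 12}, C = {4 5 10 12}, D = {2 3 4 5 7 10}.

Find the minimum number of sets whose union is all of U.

3

Take {A, B, D}. Their union is {2, 3, 4, 5, 6, 7, 8, 9, 10, 11, 12}, which is all 11 elements.
Only D contains 3, so D is forced; the remaining 5 elements need at least 2 more sets (each remaining set adds at most 3) — so at least 3 sets are needed, and 3 is optimal.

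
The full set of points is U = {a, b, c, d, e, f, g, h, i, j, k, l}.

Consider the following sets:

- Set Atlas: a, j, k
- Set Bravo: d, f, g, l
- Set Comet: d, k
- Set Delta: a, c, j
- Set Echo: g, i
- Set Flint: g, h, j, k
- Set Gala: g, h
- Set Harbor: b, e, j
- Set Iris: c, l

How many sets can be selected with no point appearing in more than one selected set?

4

Comet, Gala, Harbor, Iris are pairwise disjoint (Comet={d,k}; Gala={g,h}; Harbor={b,e,j}; Iris={c,l}).
Every remaining set overlaps one of these, and no 5 of the listed sets are pairwise disjoint, so 4 is the maximum.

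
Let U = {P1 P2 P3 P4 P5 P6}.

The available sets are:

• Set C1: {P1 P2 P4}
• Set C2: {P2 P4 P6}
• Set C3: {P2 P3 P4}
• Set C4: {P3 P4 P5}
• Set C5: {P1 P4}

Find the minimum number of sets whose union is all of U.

3

C1 and C2 and C4 together: C1 ∪ C2 ∪ C4 = {P1, P2, P3, P4, P5, P6} — every element is covered.
Only C4 contains P5, so C4 is forced; the remaining 3 elements need at least 2 more sets (each remaining set adds at most 2) — so at least 3 sets are needed, and 3 is optimal.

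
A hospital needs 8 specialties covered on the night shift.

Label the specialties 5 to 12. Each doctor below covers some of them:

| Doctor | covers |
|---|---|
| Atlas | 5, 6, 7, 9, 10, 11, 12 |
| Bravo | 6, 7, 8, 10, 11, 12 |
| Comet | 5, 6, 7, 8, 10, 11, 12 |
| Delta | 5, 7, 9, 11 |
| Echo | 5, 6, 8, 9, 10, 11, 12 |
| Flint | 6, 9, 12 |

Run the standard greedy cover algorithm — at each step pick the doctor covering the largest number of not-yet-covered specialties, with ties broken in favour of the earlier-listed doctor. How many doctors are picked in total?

2

Greedy: pick Atlas (covers 7 new) → pick Bravo (covers 1 new). Total picks: 2.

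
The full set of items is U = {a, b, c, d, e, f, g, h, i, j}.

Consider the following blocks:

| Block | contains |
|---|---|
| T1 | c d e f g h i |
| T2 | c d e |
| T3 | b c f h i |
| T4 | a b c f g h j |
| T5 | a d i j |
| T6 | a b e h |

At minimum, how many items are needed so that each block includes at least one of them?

2

T = {a, c} meets every block (each contains at least one member of T), and |T| = 2.
No single item lies in every block, so at least 2 are needed and 2 is optimal.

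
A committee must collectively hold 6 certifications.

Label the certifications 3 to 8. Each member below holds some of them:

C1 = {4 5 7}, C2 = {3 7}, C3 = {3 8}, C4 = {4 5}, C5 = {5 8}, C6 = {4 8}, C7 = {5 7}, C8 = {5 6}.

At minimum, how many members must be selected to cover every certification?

Take {C1, C3, C8}. Their union is {3, 4, 5, 6, 7, 8}, which is all 6 certifications.
Only C8 contains 6, so C8 is forced; the remaining 4 certifications need at least 2 more members (each remaining member adds at most 2) — so at least 3 members are needed, and 3 is optimal.

3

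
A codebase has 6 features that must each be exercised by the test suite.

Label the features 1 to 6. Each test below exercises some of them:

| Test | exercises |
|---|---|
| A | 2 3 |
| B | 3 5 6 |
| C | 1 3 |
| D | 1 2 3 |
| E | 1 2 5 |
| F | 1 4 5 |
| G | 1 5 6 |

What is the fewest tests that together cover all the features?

3

Take {A, B, F}. Their union is {1, 2, 3, 4, 5, 6}, which is all 6 features.
Only F contains 4, so F is forced; the remaining 3 features need at least 2 more tests (each remaining test adds at most 2) — so at least 3 tests are needed, and 3 is optimal.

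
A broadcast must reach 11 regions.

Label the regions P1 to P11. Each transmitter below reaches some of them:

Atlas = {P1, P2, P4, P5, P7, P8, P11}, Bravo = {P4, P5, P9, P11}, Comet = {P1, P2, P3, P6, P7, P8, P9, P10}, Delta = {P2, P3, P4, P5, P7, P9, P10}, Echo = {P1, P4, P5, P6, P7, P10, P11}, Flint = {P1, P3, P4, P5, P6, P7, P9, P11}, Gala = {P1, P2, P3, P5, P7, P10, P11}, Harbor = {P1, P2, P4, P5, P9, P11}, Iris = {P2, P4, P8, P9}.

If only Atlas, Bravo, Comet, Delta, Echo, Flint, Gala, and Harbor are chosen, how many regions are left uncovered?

Union of Atlas, Bravo, Comet, Delta, Echo, Flint, Gala, Harbor = {P1, P2, P3, P4, P5, P6, P7, P8, P9, P10, P11} — that's every region, so 0 are uncovered.

0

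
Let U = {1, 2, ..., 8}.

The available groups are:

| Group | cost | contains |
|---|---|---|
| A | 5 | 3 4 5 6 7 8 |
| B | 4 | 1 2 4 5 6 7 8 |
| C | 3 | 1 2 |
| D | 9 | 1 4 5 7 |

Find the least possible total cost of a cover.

8

A, C together cover every point (A ∪ C = {1, 2, 3, 4, 5, 6, 7, 8}); total cost 5 + 3 = 8.
The greedy pick B, A costs 9; no covering selection beats 8.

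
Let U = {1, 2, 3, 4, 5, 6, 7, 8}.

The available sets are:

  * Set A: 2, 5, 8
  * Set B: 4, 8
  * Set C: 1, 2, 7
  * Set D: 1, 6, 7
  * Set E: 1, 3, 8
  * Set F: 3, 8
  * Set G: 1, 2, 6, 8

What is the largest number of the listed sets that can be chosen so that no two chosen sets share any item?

B, C are pairwise disjoint (B={4,8}; C={1,2,7}).
Every remaining set overlaps one of these, and no 3 of the listed sets are pairwise disjoint, so 2 is the maximum.

2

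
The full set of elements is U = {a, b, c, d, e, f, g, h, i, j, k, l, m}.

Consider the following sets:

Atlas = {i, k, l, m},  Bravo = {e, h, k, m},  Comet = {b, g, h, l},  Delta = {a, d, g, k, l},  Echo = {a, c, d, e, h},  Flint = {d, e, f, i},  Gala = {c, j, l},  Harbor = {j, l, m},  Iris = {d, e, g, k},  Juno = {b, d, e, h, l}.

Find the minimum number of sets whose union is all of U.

Echo and Flint and Harbor and Iris and Juno together: Echo ∪ Flint ∪ Harbor ∪ Iris ∪ Juno = {a, b, c, d, e, f, g, h, i, j, k, l, m} — every element is covered.
No 4 of the 10 sets cover everything (all 210 combinations miss at least one element), so 5 is optimal.

5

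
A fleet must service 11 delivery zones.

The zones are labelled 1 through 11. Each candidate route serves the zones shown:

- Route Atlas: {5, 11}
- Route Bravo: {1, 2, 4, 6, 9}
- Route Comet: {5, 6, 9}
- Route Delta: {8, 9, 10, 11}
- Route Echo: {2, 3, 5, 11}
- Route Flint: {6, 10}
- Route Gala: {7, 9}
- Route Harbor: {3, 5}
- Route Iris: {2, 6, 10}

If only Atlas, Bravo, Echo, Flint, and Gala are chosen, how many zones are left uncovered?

Union of Atlas, Bravo, Echo, Flint, Gala = {1, 2, 3, 4, 5, 6, 7, 9, 10, 11}.
Not covered: 8 — 1 zone.

1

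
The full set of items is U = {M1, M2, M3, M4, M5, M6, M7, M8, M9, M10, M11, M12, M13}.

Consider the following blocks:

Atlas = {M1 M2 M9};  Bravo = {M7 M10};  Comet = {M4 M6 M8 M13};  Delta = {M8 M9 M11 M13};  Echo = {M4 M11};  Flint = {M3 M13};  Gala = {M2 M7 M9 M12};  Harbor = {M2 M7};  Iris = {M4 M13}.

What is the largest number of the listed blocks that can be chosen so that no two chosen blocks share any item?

Atlas, Bravo, Echo, Flint are pairwise disjoint (Atlas={M1,M2,M9}; Bravo={M7,M10}; Echo={M4,M11}; Flint={M3,M13}).
Every remaining block overlaps one of these, and no 5 of the listed blocks are pairwise disjoint, so 4 is the maximum.

4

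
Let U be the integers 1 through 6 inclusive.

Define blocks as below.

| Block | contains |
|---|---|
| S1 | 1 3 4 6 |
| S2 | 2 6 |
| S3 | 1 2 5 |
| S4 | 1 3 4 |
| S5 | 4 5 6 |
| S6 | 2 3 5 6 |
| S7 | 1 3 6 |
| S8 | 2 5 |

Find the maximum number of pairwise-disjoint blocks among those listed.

2

S2, S4 are pairwise disjoint (S2={2,6}; S4={1,3,4}).
Every remaining block overlaps one of these, and no 3 of the listed blocks are pairwise disjoint, so 2 is the maximum.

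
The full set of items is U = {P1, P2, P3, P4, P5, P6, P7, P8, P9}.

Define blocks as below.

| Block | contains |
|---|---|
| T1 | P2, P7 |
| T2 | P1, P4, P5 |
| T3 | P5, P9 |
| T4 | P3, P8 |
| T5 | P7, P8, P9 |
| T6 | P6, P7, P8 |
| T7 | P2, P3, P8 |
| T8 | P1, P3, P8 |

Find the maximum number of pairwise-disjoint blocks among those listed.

3

T1, T3, T4 are pairwise disjoint (T1={P2,P7}; T3={P5,P9}; T4={P3,P8}).
Every remaining block overlaps one of these, and no 4 of the listed blocks are pairwise disjoint, so 3 is the maximum.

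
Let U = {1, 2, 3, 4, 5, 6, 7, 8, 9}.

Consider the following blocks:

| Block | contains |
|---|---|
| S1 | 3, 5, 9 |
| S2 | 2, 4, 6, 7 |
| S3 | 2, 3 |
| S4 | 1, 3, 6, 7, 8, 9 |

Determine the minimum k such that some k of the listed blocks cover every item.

3

S1 and S2 and S4 together: S1 ∪ S2 ∪ S4 = {1, 2, 3, 4, 5, 6, 7, 8, 9} — every item is covered.
Only S4 contains 1, so S4 is forced; the remaining 3 items need at least 2 more blocks (each remaining block adds at most 2) — so at least 3 blocks are needed, and 3 is optimal.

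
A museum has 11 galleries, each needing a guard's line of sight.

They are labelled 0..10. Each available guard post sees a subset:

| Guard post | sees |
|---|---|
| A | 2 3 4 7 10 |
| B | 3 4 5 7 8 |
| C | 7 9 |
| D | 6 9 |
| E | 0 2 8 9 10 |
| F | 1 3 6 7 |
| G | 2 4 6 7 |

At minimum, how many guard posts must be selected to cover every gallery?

Take {B, E, F}. Their union is {0, 1, 2, 3, 4, 5, 6, 7, 8, 9, 10}, which is all 11 galleries.
Each guard post has at most 5 galleries, and 2·5 = 10 < 11 — so at least 3 guard posts are needed, and 3 is optimal.

3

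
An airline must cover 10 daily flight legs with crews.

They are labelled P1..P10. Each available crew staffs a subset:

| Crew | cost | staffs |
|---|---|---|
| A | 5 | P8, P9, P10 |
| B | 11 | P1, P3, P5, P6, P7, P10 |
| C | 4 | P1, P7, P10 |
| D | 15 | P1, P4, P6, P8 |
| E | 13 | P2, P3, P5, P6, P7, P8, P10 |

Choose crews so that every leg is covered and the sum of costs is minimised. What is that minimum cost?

33

A, D, E together cover every leg (A ∪ D ∪ E = {P1, P2, P3, P4, P5, P6, P7, P8, P9, P10}); total cost 5 + 15 + 13 = 33.
The greedy pick C, A, E, D costs 37; no covering selection beats 33.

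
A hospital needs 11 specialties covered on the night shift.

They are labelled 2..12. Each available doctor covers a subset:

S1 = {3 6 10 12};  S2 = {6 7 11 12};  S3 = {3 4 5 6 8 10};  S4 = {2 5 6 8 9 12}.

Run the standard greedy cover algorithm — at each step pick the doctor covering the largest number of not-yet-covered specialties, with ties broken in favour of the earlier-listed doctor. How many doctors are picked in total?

Greedy: pick S3 (covers 6 new) → pick S2 (covers 3 new) → pick S4 (covers 2 new). Total picks: 3.

3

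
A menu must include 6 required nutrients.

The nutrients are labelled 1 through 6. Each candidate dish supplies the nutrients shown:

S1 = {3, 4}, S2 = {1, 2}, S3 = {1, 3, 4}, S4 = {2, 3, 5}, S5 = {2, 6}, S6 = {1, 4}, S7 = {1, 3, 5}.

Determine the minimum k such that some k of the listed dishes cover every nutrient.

3

S4 and S5 and S6 together: S4 ∪ S5 ∪ S6 = {1, 2, 3, 4, 5, 6} — every nutrient is covered.
Only S5 contains 6, so S5 is forced; the remaining 4 nutrients need at least 2 more dishes (each remaining dish adds at most 3) — so at least 3 dishes are needed, and 3 is optimal.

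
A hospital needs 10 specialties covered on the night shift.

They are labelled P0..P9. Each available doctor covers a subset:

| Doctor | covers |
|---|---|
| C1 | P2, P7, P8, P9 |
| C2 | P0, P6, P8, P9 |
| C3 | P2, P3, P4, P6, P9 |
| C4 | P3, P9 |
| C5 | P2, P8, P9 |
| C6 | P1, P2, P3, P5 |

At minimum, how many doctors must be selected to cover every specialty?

4

C1 and C2 and C3 and C6 together: C1 ∪ C2 ∪ C3 ∪ C6 = {P0, P1, P2, P3, P4, P5, P6, P7, P8, P9} — every specialty is covered.
Only C3 contains P4, so C3 is forced; the remaining 5 specialties need at least 3 more doctors (each remaining doctor adds at most 2) — so at least 4 doctors are needed, and 4 is optimal.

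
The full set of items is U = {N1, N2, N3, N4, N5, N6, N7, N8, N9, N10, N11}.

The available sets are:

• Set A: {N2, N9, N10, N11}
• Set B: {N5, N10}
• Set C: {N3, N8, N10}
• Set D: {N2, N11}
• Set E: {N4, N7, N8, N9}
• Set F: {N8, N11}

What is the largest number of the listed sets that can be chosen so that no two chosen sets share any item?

3

B, D, E are pairwise disjoint (B={N5,N10}; D={N2,N11}; E={N4,N7,N8,N9}).
Every remaining set overlaps one of these, and no 4 of the listed sets are pairwise disjoint, so 3 is the maximum.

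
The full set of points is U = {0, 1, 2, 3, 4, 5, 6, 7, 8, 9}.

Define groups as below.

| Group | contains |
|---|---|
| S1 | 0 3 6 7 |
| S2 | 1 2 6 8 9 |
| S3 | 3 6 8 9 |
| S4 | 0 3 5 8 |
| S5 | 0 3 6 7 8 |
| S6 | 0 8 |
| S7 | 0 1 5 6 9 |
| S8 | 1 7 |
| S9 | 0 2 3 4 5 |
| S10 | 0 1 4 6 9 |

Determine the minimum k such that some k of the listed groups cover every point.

S5 and S9 and S10 together: S5 ∪ S9 ∪ S10 = {0, 1, 2, 3, 4, 5, 6, 7, 8, 9} — every point is covered.
No 2 of the 10 groups cover everything (all 45 combinations miss at least one point), so 3 is optimal.

3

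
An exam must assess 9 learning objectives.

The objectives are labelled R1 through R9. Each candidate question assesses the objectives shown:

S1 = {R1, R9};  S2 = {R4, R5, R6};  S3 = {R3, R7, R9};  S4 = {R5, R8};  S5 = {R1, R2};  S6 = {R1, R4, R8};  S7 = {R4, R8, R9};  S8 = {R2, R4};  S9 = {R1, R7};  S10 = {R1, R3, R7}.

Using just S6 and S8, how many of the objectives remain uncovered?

Union of S6, S8 = {R1, R2, R4, R8}.
Not covered: R3, R5, R6, R7, R9 — 5 objectives.

5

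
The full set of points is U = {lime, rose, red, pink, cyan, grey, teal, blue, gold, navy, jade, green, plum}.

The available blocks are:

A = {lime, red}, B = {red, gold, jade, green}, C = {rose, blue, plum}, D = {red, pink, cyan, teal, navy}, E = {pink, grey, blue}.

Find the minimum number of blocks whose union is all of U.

A, B, C, D, and E cover everything between them: the union {lime, rose, red, pink, cyan, grey, teal, blue, gold, navy, jade, green, plum} is all of U.
No 4 of the 5 blocks cover everything (all 5 combinations miss at least one point), so 5 is optimal.

5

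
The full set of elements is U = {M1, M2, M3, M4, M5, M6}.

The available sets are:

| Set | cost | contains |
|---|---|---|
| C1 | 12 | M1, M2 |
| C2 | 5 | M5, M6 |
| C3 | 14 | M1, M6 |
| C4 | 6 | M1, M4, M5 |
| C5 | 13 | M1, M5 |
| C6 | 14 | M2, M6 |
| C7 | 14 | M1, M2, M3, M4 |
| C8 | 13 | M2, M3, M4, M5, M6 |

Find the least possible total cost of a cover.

C2, C7 together cover every element (C2 ∪ C7 = {M1, M2, M3, M4, M5, M6}); total cost 5 + 14 = 19.
No covering selection has total cost below 19.

19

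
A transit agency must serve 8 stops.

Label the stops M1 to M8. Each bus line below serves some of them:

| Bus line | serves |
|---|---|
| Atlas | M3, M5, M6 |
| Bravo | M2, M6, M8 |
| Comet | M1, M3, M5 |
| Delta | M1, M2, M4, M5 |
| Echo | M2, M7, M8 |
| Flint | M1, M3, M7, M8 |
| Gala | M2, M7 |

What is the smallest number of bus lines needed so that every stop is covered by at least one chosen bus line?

3

Take {Atlas, Delta, Flint}. Their union is {M1, M2, M3, M4, M5, M6, M7, M8}, which is all 8 stops.
Only Delta contains M4, so Delta is forced; the remaining 4 stops need at least 2 more bus lines (each remaining bus line adds at most 3) — so at least 3 bus lines are needed, and 3 is optimal.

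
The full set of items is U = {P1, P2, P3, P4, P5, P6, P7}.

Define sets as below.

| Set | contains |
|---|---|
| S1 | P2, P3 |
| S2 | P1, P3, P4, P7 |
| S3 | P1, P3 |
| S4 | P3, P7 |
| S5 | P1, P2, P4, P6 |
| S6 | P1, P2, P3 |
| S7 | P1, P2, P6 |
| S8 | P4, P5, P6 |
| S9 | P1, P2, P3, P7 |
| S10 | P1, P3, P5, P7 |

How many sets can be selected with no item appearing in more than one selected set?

2

S4, S5 are pairwise disjoint (S4={P3,P7}; S5={P1,P2,P4,P6}).
Every remaining set overlaps one of these, and no 3 of the listed sets are pairwise disjoint, so 2 is the maximum.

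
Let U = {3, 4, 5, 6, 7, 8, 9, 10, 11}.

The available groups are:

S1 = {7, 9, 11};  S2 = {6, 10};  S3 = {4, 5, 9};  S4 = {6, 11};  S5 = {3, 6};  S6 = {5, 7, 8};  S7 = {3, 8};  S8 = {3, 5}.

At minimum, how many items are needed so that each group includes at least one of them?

4

Take H = {3, 5, 10, 11}. Each listed group contains at least one of these, so H is a hitting set of size 4.
No choice of 3 items meets every group, so 4 is the minimum.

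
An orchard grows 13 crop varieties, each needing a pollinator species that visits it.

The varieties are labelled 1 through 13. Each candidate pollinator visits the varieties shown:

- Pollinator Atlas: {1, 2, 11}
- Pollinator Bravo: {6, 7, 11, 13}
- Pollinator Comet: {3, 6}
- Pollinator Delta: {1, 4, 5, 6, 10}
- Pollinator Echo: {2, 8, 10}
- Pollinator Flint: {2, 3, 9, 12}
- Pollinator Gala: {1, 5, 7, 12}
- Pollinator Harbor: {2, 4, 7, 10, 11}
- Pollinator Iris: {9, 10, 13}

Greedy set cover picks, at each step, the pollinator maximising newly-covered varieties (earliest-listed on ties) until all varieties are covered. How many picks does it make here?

4

Greedy: pick Delta (covers 5 new) → pick Flint (covers 4 new) → pick Bravo (covers 3 new) → pick Echo (covers 1 new). Total picks: 4.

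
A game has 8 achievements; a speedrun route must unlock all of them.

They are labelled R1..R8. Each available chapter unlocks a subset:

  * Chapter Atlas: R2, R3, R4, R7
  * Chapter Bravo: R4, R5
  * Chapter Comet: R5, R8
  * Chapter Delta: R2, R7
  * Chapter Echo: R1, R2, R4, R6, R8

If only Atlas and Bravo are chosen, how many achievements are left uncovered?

Union of Atlas, Bravo = {R2, R3, R4, R5, R7}.
Not covered: R1, R6, R8 — 3 achievements.

3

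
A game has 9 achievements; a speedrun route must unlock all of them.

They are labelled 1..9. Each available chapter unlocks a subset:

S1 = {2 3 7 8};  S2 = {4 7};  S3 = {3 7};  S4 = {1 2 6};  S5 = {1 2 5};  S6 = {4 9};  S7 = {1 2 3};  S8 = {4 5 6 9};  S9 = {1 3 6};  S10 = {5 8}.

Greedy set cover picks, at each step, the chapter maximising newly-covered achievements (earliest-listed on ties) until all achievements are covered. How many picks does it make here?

Greedy: pick S1 (covers 4 new) → pick S8 (covers 4 new) → pick S4 (covers 1 new). Total picks: 3.

3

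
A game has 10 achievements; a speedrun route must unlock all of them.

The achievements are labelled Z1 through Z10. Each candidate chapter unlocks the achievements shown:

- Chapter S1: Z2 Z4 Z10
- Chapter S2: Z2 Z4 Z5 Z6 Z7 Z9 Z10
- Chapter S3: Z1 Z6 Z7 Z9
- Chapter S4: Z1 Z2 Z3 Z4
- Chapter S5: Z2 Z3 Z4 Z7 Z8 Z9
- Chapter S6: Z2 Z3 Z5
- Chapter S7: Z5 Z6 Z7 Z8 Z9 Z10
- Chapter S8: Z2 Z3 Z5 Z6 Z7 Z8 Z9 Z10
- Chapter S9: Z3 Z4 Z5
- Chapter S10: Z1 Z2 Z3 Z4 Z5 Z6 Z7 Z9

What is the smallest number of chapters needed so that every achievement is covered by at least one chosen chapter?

2

S4 and S8 together: S4 ∪ S8 = {Z1, Z2, Z3, Z4, Z5, Z6, Z7, Z8, Z9, Z10} — every achievement is covered.
No single chapter has all 10 achievements (the largest, S8, has 8), so 2 is optimal.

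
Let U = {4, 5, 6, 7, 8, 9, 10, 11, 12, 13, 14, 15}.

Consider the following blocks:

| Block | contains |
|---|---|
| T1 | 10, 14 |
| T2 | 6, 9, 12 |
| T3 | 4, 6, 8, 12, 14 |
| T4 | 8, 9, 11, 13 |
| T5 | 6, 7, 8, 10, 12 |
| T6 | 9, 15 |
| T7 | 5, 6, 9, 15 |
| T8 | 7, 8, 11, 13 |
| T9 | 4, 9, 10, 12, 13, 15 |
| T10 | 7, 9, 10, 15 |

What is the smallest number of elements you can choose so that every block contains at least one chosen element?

The 3 elements {8, 9, 14} hit every block.
The blocks T1, T6, T8 are pairwise disjoint, so any hitting set needs a separate element for each — at least 3. Hence 3 is optimal.

3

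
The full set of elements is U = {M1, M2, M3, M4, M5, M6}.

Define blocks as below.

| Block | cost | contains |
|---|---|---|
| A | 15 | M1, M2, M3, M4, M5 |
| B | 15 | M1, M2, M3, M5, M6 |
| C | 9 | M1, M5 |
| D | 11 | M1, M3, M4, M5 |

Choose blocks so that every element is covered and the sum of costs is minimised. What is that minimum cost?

B, D together cover every element (B ∪ D = {M1, M2, M3, M4, M5, M6}); total cost 15 + 11 = 26.
No covering selection has total cost below 26.

26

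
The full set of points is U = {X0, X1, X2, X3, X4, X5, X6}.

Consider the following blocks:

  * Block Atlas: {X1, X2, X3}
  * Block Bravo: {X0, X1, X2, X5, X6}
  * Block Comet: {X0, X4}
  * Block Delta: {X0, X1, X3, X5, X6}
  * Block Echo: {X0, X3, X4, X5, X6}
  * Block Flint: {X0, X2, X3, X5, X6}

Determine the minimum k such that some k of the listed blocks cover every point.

Atlas and Echo cover everything between them: the union {X0, X1, X2, X3, X4, X5, X6} is all of U.
No single block has all 7 points (the largest, Bravo, has 5), so 2 is optimal.

2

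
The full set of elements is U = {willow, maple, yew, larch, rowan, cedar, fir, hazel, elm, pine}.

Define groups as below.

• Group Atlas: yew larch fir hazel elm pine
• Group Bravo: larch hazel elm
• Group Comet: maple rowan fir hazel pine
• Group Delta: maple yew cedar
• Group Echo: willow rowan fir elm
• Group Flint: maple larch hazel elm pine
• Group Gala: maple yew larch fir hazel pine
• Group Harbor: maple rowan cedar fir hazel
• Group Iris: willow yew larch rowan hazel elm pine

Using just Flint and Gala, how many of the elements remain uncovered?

Union of Flint, Gala = {maple, yew, larch, fir, hazel, elm, pine}.
Not covered: willow, rowan, cedar — 3 elements.

3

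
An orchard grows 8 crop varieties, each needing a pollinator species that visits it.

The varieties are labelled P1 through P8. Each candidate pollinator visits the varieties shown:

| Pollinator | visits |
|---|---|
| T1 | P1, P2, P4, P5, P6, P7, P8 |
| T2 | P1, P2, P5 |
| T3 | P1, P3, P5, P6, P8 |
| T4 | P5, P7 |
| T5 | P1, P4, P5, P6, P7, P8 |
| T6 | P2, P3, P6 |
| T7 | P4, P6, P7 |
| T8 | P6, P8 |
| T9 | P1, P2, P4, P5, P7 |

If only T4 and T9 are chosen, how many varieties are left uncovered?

Union of T4, T9 = {P1, P2, P4, P5, P7}.
Not covered: P3, P6, P8 — 3 varieties.

3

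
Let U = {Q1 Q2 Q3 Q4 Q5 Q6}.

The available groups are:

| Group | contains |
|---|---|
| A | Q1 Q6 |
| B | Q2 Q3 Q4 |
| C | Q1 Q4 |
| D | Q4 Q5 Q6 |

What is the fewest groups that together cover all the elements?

3

Take {A, B, D}. Their union is {Q1, Q2, Q3, Q4, Q5, Q6}, which is all 6 elements.
Only B contains Q2, so B is forced; the remaining 3 elements need at least 2 more groups (each remaining group adds at most 2) — so at least 3 groups are needed, and 3 is optimal.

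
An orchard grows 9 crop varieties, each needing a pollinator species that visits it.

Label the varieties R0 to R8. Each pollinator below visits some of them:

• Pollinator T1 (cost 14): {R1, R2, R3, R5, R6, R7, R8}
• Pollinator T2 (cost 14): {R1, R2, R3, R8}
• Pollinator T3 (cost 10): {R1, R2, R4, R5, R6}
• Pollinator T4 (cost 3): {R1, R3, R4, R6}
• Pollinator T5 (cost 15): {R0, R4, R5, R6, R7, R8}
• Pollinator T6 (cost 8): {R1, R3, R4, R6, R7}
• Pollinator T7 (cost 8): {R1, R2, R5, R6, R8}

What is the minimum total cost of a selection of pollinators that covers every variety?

26

T4, T5, T7 together cover every variety (T4 ∪ T5 ∪ T7 = {R0, R1, R2, R3, R4, R5, R6, R7, R8}); total cost 3 + 15 + 8 = 26.
No covering selection has total cost below 26.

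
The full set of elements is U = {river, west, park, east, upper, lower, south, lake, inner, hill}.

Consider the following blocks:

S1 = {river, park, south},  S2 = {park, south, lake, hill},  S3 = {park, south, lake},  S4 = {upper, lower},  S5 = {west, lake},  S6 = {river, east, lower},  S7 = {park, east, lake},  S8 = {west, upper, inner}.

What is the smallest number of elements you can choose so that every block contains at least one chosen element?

3

The 3 elements {west, park, lower} hit every block.
The blocks S3, S6, S8 are pairwise disjoint, so any hitting set needs a separate element for each — at least 3. Hence 3 is optimal.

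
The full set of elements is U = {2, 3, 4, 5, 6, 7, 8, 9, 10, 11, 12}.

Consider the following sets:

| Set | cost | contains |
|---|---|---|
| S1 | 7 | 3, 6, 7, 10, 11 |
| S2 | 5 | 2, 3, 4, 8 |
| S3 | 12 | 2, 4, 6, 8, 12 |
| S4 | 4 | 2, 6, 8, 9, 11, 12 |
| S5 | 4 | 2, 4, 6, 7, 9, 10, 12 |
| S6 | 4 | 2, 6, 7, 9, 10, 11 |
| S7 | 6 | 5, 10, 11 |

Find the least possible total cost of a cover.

S2, S5, S7 together cover every element (S2 ∪ S5 ∪ S7 = {2, 3, 4, 5, 6, 7, 8, 9, 10, 11, 12}); total cost 5 + 4 + 6 = 15.
The greedy pick S5, S4, S2, S7 costs 19; no covering selection beats 15.

15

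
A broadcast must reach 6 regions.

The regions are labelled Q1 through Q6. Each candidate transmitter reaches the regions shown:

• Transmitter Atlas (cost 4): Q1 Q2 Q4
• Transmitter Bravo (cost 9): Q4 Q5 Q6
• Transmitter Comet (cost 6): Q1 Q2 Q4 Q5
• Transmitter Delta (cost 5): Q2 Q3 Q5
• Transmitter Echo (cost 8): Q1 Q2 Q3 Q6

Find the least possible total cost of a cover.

Comet, Echo together cover every region (Comet ∪ Echo = {Q1, Q2, Q3, Q4, Q5, Q6}); total cost 6 + 8 = 14.
The greedy pick Atlas, Delta, Echo costs 17; no covering selection beats 14.

14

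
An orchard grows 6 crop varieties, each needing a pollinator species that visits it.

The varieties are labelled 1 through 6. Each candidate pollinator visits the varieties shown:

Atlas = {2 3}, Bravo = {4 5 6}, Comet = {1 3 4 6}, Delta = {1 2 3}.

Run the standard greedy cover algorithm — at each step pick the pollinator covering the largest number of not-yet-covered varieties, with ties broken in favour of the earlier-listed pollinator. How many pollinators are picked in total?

3

Greedy: pick Comet (covers 4 new) → pick Atlas (covers 1 new) → pick Bravo (covers 1 new). Total picks: 3.
(The true minimum cover uses only 2 pollinators, so greedy is not optimal here.)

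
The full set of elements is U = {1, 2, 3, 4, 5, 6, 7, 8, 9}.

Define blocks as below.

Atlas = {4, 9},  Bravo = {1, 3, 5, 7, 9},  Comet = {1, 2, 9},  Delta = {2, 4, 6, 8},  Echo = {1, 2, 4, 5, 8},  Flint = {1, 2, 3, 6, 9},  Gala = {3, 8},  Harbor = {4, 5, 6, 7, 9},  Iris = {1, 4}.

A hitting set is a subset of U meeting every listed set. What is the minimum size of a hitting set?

H = {1, 3, 4} meets every block (each contains at least one member of H), and |H| = 3.
No choice of 2 elements meets every block, so 3 is the minimum.

3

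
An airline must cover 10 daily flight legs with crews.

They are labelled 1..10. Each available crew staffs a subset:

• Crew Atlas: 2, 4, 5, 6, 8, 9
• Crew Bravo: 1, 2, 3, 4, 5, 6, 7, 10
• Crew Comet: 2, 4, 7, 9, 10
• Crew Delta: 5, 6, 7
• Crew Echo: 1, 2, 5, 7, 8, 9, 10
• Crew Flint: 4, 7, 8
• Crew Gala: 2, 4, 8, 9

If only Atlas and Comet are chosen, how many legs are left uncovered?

2

Union of Atlas, Comet = {2, 4, 5, 6, 7, 8, 9, 10}.
Not covered: 1, 3 — 2 legs.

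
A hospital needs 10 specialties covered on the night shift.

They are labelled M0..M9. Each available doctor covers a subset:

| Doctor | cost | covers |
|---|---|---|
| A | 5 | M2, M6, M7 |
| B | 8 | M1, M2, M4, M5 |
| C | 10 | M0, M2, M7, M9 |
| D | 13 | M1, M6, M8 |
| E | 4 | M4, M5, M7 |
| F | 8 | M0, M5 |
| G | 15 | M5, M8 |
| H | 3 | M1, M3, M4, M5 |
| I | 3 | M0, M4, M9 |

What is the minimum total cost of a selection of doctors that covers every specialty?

24

A, D, H, I together cover every specialty (A ∪ D ∪ H ∪ I = {M0, M1, M2, M3, M4, M5, M6, M7, M8, M9}); total cost 5 + 13 + 3 + 3 = 24.
No covering selection has total cost below 24.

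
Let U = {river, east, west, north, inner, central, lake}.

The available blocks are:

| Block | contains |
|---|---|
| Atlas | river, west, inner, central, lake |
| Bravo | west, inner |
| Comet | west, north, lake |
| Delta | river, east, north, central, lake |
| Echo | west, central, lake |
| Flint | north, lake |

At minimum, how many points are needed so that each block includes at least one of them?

2

H = {west, lake} meets every block (each contains at least one member of H), and |H| = 2.
The blocks Bravo, Flint are pairwise disjoint, so any hitting set needs a separate point for each — at least 2. Hence 2 is optimal.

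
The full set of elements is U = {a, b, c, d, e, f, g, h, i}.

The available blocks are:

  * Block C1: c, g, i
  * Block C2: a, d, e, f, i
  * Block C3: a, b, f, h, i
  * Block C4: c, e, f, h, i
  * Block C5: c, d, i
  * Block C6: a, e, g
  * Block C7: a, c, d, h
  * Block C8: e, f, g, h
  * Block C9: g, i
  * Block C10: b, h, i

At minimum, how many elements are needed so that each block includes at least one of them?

T = {c, g, i} meets every block (each contains at least one member of T), and |T| = 3.
No choice of 2 elements meets every block, so 3 is the minimum.

3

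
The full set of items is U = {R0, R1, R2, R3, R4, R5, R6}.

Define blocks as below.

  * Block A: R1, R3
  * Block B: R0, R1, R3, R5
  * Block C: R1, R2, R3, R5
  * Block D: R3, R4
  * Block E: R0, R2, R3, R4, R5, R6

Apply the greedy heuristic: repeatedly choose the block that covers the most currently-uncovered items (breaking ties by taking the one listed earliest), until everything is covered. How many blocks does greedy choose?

2

Greedy: pick E (covers 6 new) → pick A (covers 1 new). Total picks: 2.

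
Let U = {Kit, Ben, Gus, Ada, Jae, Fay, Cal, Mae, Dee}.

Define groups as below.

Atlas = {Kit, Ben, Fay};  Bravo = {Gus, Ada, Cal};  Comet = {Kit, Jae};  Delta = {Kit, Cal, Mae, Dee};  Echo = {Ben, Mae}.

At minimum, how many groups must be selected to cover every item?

4

Atlas and Bravo and Comet and Delta together: Atlas ∪ Bravo ∪ Comet ∪ Delta = {Kit, Ben, Gus, Ada, Jae, Fay, Cal, Mae, Dee} — every item is covered.
Only Comet contains Jae, so Comet is forced; the remaining 7 items need at least 3 more groups (each remaining group adds at most 3) — so at least 4 groups are needed, and 4 is optimal.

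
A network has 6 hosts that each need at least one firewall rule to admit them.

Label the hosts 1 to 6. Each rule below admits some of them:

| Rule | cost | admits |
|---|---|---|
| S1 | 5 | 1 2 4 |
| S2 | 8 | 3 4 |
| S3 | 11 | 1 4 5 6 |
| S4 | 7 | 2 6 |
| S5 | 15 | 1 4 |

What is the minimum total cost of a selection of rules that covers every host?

24

S1, S2, S3 together cover every host (S1 ∪ S2 ∪ S3 = {1, 2, 3, 4, 5, 6}); total cost 5 + 8 + 11 = 24.
No covering selection has total cost below 24.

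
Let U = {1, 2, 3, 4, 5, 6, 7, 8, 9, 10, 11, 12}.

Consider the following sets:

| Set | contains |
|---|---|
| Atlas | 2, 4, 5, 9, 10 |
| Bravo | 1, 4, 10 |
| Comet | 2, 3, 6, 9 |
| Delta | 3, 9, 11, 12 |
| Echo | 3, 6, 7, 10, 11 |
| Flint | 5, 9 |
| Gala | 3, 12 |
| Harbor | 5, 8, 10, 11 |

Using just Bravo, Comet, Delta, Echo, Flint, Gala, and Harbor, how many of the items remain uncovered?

0

Union of Bravo, Comet, Delta, Echo, Flint, Gala, Harbor = {1, 2, 3, 4, 5, 6, 7, 8, 9, 10, 11, 12} — that's every item, so 0 are uncovered.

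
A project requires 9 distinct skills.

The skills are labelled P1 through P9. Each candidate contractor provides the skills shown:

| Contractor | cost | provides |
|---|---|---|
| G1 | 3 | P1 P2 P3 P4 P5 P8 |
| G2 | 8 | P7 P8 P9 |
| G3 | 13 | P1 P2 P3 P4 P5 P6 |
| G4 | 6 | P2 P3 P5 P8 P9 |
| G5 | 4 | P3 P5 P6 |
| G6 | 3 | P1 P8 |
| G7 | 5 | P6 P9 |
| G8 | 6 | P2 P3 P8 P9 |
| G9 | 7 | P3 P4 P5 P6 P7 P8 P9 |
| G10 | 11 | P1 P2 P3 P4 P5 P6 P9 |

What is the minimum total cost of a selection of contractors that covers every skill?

G1, G9 together cover every skill (G1 ∪ G9 = {P1, P2, P3, P4, P5, P6, P7, P8, P9}); total cost 3 + 7 = 10.
No covering selection has total cost below 10.

10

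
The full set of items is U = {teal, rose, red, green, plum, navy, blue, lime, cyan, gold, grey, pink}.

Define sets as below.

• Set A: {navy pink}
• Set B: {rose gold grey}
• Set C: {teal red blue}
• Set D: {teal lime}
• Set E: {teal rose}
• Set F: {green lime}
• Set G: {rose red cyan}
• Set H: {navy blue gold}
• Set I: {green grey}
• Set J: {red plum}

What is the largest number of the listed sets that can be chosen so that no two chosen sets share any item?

A, B, F, J are pairwise disjoint (A={navy,pink}; B={rose,gold,grey}; F={green,lime}; J={red,plum}).
Every remaining set overlaps one of these, and no 5 of the listed sets are pairwise disjoint, so 4 is the maximum.

4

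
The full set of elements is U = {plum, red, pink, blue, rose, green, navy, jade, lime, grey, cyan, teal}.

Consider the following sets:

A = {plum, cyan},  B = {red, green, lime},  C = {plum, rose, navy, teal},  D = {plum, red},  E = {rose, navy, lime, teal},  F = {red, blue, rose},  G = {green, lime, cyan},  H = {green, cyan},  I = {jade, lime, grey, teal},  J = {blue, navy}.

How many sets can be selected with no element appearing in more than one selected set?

4

D, H, I, J are pairwise disjoint (D={plum,red}; H={green,cyan}; I={jade,lime,grey,teal}; J={blue,navy}).
Every remaining set overlaps one of these, and no 5 of the listed sets are pairwise disjoint, so 4 is the maximum.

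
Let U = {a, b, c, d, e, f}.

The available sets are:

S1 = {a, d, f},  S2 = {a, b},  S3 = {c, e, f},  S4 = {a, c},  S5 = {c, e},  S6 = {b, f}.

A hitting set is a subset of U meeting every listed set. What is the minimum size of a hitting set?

The 3 elements {a, c, f} hit every set.
No choice of 2 elements meets every set, so 3 is the minimum.

3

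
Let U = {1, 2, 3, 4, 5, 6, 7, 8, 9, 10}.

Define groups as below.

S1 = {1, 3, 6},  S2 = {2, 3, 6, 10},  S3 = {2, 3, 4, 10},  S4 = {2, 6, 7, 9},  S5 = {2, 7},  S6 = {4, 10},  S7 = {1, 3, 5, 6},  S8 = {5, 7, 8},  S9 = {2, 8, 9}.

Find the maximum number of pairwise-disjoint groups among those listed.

3

S6, S7, S9 are pairwise disjoint (S6={4,10}; S7={1,3,5,6}; S9={2,8,9}).
Every remaining group overlaps one of these, and no 4 of the listed groups are pairwise disjoint, so 3 is the maximum.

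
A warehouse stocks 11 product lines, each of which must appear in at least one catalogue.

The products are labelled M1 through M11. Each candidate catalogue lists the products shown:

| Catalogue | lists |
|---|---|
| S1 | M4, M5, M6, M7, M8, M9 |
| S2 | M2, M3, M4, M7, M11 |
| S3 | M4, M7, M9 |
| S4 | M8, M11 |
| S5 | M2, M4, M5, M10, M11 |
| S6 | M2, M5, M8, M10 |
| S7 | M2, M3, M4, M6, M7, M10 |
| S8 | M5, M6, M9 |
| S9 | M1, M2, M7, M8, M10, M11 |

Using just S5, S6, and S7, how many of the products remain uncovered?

2

Union of S5, S6, S7 = {M2, M3, M4, M5, M6, M7, M8, M10, M11}.
Not covered: M1, M9 — 2 products.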